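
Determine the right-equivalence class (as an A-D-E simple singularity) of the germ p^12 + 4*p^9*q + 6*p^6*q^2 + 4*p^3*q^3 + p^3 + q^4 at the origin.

The Hessian of f at 0 has rank 0. Corank 2; j^3 = p^3 is a perfect cube, so E-series; the 4-jet and mu = 6 give E_6.

E_6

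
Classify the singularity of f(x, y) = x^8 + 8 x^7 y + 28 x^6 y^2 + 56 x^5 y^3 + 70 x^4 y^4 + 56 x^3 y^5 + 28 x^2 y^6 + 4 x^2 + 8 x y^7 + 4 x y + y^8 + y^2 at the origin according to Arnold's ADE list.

A_7

The Hessian of f at 0 is [[8, 4], [4, 2]] with rank 1, so corank 1. A Groebner basis of the Jacobian ideal J(f) in C{x,y} is {y^7, x + y/2}; counting standard monomials gives mu = 7. Corank 1: A-series; mu = 7 gives A_7.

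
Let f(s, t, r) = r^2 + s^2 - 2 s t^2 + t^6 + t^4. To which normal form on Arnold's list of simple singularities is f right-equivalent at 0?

A_5

The Hessian of f at 0 is [[2, 0, 0], [0, 0, 0], [0, 0, 2]] with rank 2, so corank 1. A Groebner basis of the Jacobian ideal J(f) in C{s,t,r} is {s^3, s^2*t, -s + t^2, r}; counting standard monomials gives mu = 5. Corank 1: A-series; mu = 5 gives A_5.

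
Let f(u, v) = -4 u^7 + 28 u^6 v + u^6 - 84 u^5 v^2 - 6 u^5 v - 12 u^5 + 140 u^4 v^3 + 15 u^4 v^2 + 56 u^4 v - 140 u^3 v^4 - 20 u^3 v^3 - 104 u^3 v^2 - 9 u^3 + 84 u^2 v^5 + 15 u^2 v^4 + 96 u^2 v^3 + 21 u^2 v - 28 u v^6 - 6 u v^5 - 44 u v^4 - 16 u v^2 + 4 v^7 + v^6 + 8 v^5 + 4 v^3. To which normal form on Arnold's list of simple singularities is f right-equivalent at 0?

The Hessian of f at 0 has rank 0. Corank 2; j^3 = -(u - v)*(3*u - 2*v)^2 has shape L^2 M (L != M), so D-series; mu = 7 gives D_7.

D_7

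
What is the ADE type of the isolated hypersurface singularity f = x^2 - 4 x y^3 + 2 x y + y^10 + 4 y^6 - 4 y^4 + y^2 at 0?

A_{9}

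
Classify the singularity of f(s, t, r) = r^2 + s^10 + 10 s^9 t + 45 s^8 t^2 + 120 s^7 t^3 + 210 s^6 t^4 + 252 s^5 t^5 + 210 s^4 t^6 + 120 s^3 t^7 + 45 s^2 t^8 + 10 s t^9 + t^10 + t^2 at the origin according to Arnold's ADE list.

The Hessian of f at 0 has rank 2. Corank 1: A-series; mu = 9 gives A_9.

A9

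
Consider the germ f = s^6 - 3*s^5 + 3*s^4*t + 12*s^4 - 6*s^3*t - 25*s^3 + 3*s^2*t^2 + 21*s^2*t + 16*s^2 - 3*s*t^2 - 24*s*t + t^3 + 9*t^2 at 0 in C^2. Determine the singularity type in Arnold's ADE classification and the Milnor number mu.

The Hessian of f at 0 is [[32, -24], [-24, 18]] with rank 1, so corank 1. A Groebner basis of the Jacobian ideal J(f) in C{s,t} is {t^2, s - 3*t/4}; counting standard monomials gives mu = 2. Corank 1: A-series; mu = 2 gives A_2.

Type A2, Milnor number mu = 2.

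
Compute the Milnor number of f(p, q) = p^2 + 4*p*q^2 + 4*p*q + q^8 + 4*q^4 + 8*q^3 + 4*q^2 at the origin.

The Hessian of f at 0 is [[2, 4], [4, 8]] with rank 1, so corank 1. A Groebner basis of the Jacobian ideal J(f) in C{p,q} is {p^4 + 12*p^3 + 56*p^2*q - 44*p^2 - 112*p*q + 24*p + 48*q, p^3*q - 3*p^3 - 12*p^2*q + 8*p^2 + 20*p*q - 4*p - 8*q, p/2 + q^2 + q}; counting standard monomials gives mu = 7. Corank 1: A-series; mu = 7 gives A_7.

7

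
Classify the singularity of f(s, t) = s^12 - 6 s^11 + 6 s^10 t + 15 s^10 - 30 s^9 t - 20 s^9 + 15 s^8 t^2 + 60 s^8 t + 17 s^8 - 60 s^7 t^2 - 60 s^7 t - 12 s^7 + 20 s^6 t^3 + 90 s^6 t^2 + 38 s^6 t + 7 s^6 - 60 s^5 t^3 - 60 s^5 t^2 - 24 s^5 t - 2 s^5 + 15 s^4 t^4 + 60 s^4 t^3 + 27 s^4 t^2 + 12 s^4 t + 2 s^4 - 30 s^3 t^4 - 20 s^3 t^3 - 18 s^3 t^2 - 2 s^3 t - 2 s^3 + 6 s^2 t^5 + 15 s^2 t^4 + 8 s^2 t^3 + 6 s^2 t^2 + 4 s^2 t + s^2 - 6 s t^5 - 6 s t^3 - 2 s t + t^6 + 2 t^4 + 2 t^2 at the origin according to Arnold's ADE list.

A_1

The Hessian of f at 0 is [[2, -2], [-2, 4]] with rank 2, so corank 0. A Groebner basis of the Jacobian ideal J(f) in C{s,t} is {s, t}; counting standard monomials gives mu = 1. Corank 0: nondegenerate Morse point, so A_1.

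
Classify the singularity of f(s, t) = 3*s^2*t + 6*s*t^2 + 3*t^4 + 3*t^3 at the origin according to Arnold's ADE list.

The Hessian of f at 0 is [[0, 0], [0, 0]] with rank 0, so corank 2. A Groebner basis of the Jacobian ideal J(f) in C{s,t} is {s^3 - s^2/4 + t^2/4, s^2/4 + t^3 - t^2/4, s*t + t^2}; counting standard monomials gives mu = 5. Corank 2; j^3 = 3*t*(s + t)^2 has shape L^2 M (L != M), so D-series; mu = 5 gives D_5.

D5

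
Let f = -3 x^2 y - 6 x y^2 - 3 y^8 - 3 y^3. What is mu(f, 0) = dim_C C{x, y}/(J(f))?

The Hessian of f at 0 is [[0, 0], [0, 0]] with rank 0, so corank 2. A Groebner basis of the Jacobian ideal J(f) in C{x,y} is {x^2/8 + y^7 - y^2/8, x^3 + y^3, x*y + y^2}; counting standard monomials gives mu = 9. Corank 2; j^3 = -3*y*(x + y)^2 has shape L^2 M (L != M), so D-series; mu = 9 gives D_9.

9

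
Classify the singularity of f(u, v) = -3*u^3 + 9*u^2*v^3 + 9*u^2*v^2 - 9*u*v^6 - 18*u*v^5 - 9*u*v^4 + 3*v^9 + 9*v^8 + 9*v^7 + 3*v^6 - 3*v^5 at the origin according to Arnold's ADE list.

E_8

The Hessian of f at 0 has rank 0. Corank 2; j^3 = -3*u^3 is a perfect cube, so E-series; the 5-jet and mu = 8 give E_8.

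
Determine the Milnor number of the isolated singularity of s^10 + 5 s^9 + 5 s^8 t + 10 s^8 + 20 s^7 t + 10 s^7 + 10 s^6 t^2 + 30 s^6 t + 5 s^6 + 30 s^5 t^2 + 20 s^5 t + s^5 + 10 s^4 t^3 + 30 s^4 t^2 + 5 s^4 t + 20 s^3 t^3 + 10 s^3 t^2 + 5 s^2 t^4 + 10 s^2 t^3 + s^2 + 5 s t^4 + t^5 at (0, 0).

4

The Hessian of f at 0 is [[2, 0], [0, 0]] with rank 1, so corank 1. A Groebner basis of the Jacobian ideal J(f) in C{s,t} is {t^4, s}; counting standard monomials gives mu = 4. Corank 1: A-series; mu = 4 gives A_4.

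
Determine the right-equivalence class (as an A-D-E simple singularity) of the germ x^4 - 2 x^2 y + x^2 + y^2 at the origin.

The Hessian of f at 0 has rank 2. Corank 0: nondegenerate Morse point, so A_1.

A1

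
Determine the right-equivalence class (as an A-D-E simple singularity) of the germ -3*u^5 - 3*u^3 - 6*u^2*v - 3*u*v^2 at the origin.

D_{6}

The Hessian of f at 0 has rank 0. Corank 2; j^3 = -3*u*(u + v)^2 has shape L^2 M (L != M), so D-series; mu = 6 gives D_6.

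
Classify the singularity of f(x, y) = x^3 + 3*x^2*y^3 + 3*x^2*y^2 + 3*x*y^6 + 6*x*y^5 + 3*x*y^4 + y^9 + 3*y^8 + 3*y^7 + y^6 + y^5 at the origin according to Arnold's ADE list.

The Hessian of f at 0 has rank 0. Corank 2; j^3 = x^3 is a perfect cube, so E-series; the 5-jet and mu = 8 give E_8.

E8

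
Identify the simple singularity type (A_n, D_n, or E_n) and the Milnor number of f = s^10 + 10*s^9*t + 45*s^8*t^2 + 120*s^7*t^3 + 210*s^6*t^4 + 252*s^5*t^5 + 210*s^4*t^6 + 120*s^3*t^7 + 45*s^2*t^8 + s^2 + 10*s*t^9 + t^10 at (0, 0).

The Hessian of f at 0 is [[2, 0], [0, 0]] with rank 1, so corank 1. A Groebner basis of the Jacobian ideal J(f) in C{s,t} is {t^9, s}; counting standard monomials gives mu = 9. Corank 1: A-series; mu = 9 gives A_9.

Type A_{9}, Milnor number mu = 9.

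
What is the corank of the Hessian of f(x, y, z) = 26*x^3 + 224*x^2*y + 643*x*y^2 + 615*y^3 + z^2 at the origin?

2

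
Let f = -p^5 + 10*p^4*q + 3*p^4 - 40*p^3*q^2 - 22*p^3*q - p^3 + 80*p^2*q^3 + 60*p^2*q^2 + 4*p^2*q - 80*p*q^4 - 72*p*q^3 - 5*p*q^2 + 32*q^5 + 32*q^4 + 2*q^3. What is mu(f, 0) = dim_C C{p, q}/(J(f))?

5

The Hessian of f at 0 has rank 0. Corank 2; j^3 = -(p - 2*q)*(p - q)^2 has shape L^2 M (L != M), so D-series; mu = 5 gives D_5.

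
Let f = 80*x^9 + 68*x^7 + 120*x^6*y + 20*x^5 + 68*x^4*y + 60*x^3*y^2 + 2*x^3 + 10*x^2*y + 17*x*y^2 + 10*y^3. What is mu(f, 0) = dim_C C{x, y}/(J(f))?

4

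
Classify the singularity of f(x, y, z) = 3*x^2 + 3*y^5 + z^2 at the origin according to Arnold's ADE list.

The Hessian of f at 0 has rank 2. Corank 1: A-series; mu = 4 gives A_4.

A_{4}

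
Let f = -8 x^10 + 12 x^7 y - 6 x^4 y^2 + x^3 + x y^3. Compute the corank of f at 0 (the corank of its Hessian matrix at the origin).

2

Hessian at 0 has rank 0.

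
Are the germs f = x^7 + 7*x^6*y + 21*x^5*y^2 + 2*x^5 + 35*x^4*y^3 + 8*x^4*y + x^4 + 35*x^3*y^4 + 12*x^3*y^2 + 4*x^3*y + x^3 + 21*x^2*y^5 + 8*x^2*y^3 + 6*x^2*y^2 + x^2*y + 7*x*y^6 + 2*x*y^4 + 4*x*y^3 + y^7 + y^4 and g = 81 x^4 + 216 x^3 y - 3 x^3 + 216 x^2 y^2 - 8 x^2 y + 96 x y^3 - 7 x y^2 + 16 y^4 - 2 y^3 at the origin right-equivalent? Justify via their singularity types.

The Hessian of f at 0 is [[0, 0], [0, 0]] with rank 0, so corank 2. A Groebner basis of the Jacobian ideal J(f) in C{x,y} is {x*y^2, -x*y/4 + y^3, x^2 + x*y}; counting standard monomials gives mu = 5. Corank 2; j^3 = x^2*(x + y) has shape L^2 M (L != M), so D-series; mu = 5 gives D_5. The Hessian of g at 0 is [[0, 0], [0, 0]] with rank 0, so corank 2. A Groebner basis of the Jacobian ideal J(g) in C{x,y} is {x*y^2 - x*y/12 - y^2/12, x*y/12 + y^3 + y^2/12, x^2 + 5*x*y/3 + 2*y^2/3}; counting standard monomials gives mu = 5. Corank 2; j^3 = -(x + y)^2*(3*x + 2*y) has shape L^2 M (L != M), so D-series; mu = 5 gives D_5. Both have type D_5, hence right-equivalent.

Yes.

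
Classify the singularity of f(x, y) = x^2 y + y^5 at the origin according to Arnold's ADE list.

The Hessian of f at 0 is [[0, 0], [0, 0]] with rank 0, so corank 2. A Groebner basis of the Jacobian ideal J(f) in C{x,y} is {x^2/5 + y^4, x^3, x*y}; counting standard monomials gives mu = 6. Corank 2; j^3 = x^2*y has shape L^2 M (L != M), so D-series; mu = 6 gives D_6.

D6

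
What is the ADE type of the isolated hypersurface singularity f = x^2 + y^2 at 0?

The Hessian of f at 0 has rank 2. Corank 0: nondegenerate Morse point, so A_1.

A_{1}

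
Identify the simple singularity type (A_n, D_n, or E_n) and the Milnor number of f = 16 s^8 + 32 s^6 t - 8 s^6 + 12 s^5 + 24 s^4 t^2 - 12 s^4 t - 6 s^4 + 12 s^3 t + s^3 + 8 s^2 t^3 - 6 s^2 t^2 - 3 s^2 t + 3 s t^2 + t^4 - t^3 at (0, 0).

Type E_{6}, Milnor number mu = 6.

The Hessian of f at 0 is [[0, 0], [0, 0]] with rank 0, so corank 2. A Groebner basis of the Jacobian ideal J(f) in C{s,t} is {s^3 - 3*s^2/4 + 3*s*t/2 - 3*t^2/4, s^2*t - s^2/2 + s*t - t^2/2, -s^2/4 + s*t^2 + s*t/2 - t^2/4, t^3}; counting standard monomials gives mu = 6. Corank 2; j^3 = (s - t)^3 is a perfect cube, so E-series; the 4-jet and mu = 6 give E_6.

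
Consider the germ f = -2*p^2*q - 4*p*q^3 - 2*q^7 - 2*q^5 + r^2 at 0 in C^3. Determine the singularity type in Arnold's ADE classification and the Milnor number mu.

The Hessian of f at 0 has rank 1. Corank 2; j^3 = -2*p^2*q has shape L^2 M (L != M), so D-series; mu = 8 gives D_8.

Type D_{8}, Milnor number mu = 8.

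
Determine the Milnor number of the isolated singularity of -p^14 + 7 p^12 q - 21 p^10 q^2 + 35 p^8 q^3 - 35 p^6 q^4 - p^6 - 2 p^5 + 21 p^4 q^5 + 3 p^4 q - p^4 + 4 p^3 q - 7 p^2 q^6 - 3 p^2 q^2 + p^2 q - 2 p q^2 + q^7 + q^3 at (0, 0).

8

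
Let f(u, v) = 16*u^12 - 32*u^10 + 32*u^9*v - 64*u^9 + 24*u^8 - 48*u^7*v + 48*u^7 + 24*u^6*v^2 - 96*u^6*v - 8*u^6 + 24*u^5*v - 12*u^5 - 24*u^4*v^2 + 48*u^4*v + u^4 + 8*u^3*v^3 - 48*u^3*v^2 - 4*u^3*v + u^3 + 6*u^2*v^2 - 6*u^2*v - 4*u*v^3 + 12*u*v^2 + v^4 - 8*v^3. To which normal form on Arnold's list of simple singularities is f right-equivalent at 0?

E_{6}

The Hessian of f at 0 has rank 0. Corank 2; j^3 = (u - 2*v)^3 is a perfect cube, so E-series; the 4-jet and mu = 6 give E_6.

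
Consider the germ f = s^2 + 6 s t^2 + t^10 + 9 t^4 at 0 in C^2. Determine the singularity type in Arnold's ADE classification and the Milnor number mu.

The Hessian of f at 0 has rank 1. Corank 1: A-series; mu = 9 gives A_9.

Type A_9, Milnor number mu = 9.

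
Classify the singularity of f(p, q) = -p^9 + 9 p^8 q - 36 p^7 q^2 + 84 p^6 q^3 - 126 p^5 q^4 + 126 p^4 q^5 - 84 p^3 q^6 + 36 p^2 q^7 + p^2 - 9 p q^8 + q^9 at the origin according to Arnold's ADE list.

A_8

The Hessian of f at 0 has rank 1. Corank 1: A-series; mu = 8 gives A_8.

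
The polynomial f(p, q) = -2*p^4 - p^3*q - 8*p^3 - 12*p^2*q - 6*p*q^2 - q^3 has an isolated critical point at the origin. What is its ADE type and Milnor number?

Type E_7, Milnor number mu = 7.

The Hessian of f at 0 is [[0, 0], [0, 0]] with rank 0, so corank 2. A Groebner basis of the Jacobian ideal J(f) in C{p,q} is {768*p^2 + 768*p*q + q^4 - 8*q^3 + 192*q^2, p^3 + 12*p^2 + 12*p*q + 3*q^2, p^2*q - 24*p^2 - 24*p*q - 6*q^2, 32*p^2 + p*q^2 + 32*p*q + q^3/6 + 8*q^2}; counting standard monomials gives mu = 7. Corank 2; j^3 = -(2*p + q)^3 is a perfect cube, so E-series; the 4-jet and mu = 7 give E_7.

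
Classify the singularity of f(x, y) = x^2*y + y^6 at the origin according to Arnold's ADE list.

D7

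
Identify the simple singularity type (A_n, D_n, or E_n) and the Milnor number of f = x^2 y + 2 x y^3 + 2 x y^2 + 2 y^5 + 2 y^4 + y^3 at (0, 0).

Type D_{6}, Milnor number mu = 6.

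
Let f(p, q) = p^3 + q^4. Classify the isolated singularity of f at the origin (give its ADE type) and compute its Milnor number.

Type E_{6}, Milnor number mu = 6.

The Hessian of f at 0 has rank 0. Corank 2; j^3 = p^3 is a perfect cube, so E-series; the 4-jet and mu = 6 give E_6.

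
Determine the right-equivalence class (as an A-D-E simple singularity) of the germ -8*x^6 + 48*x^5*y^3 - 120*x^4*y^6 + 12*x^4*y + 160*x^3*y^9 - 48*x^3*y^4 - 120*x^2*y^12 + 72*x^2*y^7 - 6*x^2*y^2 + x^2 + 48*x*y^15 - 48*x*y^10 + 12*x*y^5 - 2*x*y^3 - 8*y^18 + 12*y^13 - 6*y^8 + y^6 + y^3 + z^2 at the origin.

The Hessian of f at 0 is [[2, 0, 0], [0, 0, 0], [0, 0, 2]] with rank 2, so corank 1. A Groebner basis of the Jacobian ideal J(f) in C{x,y,z} is {y^2, x, z}; counting standard monomials gives mu = 2. Corank 1: A-series; mu = 2 gives A_2.

A_{2}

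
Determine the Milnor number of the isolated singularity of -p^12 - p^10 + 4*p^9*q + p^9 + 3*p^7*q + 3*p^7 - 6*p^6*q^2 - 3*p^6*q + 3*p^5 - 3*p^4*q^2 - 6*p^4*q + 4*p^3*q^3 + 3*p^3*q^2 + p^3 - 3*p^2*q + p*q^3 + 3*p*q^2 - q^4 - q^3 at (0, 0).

7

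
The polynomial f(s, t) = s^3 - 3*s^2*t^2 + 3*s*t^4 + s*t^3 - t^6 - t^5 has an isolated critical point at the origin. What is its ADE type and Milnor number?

Type E_7, Milnor number mu = 7.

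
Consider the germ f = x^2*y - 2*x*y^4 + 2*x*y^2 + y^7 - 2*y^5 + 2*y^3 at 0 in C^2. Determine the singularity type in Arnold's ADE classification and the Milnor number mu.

The Hessian of f at 0 is [[0, 0], [0, 0]] with rank 0, so corank 2. A Groebner basis of the Jacobian ideal J(f) in C{x,y} is {y^3, x^2 + 2*y^2, x*y + y^2}; counting standard monomials gives mu = 4. Corank 2; j^3 = y*(x^2 + 2*x*y + 2*y^2) splits into three distinct lines over C (the quadratic factor has nonzero discriminant), so D_4.

Type D4, Milnor number mu = 4.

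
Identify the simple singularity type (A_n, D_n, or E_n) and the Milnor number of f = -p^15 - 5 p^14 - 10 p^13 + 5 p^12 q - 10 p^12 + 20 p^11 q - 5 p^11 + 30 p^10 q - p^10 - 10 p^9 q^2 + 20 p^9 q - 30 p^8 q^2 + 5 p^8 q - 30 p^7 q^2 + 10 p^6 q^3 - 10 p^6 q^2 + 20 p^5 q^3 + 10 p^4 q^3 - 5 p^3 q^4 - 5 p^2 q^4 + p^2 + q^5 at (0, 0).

The Hessian of f at 0 has rank 1. Corank 1: A-series; mu = 4 gives A_4.

Type A_4, Milnor number mu = 4.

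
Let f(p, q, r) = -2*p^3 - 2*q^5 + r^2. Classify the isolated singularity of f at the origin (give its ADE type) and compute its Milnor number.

Type E8, Milnor number mu = 8.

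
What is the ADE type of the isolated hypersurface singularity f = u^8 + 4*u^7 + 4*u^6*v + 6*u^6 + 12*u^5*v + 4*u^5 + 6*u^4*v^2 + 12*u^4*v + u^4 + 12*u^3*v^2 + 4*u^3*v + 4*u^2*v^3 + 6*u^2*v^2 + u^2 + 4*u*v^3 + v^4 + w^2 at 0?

A_{3}

The Hessian of f at 0 has rank 2. Corank 1: A-series; mu = 3 gives A_3.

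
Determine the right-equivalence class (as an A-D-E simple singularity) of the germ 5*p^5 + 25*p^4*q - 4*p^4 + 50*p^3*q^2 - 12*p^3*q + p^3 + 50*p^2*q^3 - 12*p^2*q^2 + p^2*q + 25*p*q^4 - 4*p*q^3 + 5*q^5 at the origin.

D_6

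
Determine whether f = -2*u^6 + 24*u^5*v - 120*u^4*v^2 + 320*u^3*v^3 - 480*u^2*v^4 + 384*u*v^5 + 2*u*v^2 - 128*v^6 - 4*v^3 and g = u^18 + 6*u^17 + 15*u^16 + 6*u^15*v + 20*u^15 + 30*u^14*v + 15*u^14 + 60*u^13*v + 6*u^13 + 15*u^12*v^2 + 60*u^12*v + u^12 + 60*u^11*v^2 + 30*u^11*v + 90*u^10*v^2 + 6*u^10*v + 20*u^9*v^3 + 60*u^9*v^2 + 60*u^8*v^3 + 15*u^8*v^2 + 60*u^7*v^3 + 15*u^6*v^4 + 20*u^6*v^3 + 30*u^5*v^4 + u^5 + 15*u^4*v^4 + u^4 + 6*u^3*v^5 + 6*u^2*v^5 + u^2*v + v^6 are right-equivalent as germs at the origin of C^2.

The Hessian of f at 0 is [[0, 0], [0, 0]] with rank 0, so corank 2. A Groebner basis of the Jacobian ideal J(f) in C{u,v} is {u^5 - v^2/6, v^3, u*v - 2*v^2}; counting standard monomials gives mu = 7. Corank 2; j^3 = 2*v^2*(u - 2*v) has shape L^2 M (L != M), so D-series; mu = 7 gives D_7. The Hessian of g at 0 is [[0, 0], [0, 0]] with rank 0, so corank 2. A Groebner basis of the Jacobian ideal J(g) in C{u,v} is {u^2/6 + v^5, u^3, u*v}; counting standard monomials gives mu = 7. Corank 2; j^3 = u^2*v has shape L^2 M (L != M), so D-series; mu = 7 gives D_7. Both have type D_7, hence right-equivalent.

Yes.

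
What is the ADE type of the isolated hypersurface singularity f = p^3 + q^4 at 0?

The Hessian of f at 0 has rank 0. Corank 2; j^3 = p^3 is a perfect cube, so E-series; the 4-jet and mu = 6 give E_6.

E_6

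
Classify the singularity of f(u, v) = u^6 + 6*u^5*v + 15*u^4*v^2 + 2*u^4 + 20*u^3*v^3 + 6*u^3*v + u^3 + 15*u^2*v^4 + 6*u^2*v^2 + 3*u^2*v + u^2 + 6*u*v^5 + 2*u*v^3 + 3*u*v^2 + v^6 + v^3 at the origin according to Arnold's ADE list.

A_2

The Hessian of f at 0 is [[2, 0], [0, 0]] with rank 1, so corank 1. A Groebner basis of the Jacobian ideal J(f) in C{u,v} is {v^2, u}; counting standard monomials gives mu = 2. Corank 1: A-series; mu = 2 gives A_2.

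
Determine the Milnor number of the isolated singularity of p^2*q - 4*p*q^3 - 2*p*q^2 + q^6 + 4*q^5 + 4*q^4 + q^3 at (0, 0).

7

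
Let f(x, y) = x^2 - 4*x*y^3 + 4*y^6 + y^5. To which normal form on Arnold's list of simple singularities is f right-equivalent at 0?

The Hessian of f at 0 has rank 1. Corank 1: A-series; mu = 4 gives A_4.

A_4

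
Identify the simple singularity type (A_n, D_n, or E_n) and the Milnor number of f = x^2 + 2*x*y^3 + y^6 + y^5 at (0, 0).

Type A_{4}, Milnor number mu = 4.

The Hessian of f at 0 has rank 1. Corank 1: A-series; mu = 4 gives A_4.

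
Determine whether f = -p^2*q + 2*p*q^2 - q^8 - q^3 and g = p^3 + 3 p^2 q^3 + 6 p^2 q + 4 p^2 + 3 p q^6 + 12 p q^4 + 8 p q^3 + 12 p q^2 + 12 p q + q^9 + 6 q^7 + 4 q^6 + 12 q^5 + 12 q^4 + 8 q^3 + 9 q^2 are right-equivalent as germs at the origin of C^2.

No.

The Hessian of f at 0 has rank 0. Corank 2; j^3 = -q*(p - q)^2 has shape L^2 M (L != M), so D-series; mu = 9 gives D_9. The Hessian of g at 0 has rank 1. Corank 1: A-series; mu = 2 gives A_2. f is D_9 but g is A_2, hence not right-equivalent.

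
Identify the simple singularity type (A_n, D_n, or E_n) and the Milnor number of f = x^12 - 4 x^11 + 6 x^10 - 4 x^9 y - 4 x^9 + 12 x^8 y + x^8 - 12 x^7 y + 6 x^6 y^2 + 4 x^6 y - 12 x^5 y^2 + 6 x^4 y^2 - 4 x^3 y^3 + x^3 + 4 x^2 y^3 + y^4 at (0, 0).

The Hessian of f at 0 has rank 0. Corank 2; j^3 = x^3 is a perfect cube, so E-series; the 4-jet and mu = 6 give E_6.

Type E_6, Milnor number mu = 6.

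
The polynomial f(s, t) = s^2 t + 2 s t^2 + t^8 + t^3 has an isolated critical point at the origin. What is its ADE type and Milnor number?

Type D_9, Milnor number mu = 9.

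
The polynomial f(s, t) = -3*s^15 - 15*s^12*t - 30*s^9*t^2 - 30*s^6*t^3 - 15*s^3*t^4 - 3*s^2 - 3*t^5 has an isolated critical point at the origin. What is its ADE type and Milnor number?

Type A4, Milnor number mu = 4.

The Hessian of f at 0 is [[-6, 0], [0, 0]] with rank 1, so corank 1. A Groebner basis of the Jacobian ideal J(f) in C{s,t} is {t^4, s}; counting standard monomials gives mu = 4. Corank 1: A-series; mu = 4 gives A_4.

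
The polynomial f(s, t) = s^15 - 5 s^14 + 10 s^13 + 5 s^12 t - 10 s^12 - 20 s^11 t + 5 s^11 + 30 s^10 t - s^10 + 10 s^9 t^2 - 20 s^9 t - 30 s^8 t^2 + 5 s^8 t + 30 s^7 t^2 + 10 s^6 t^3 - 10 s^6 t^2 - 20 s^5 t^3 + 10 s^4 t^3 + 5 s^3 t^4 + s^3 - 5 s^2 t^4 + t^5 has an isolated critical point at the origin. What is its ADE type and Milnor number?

The Hessian of f at 0 is [[0, 0], [0, 0]] with rank 0, so corank 2. A Groebner basis of the Jacobian ideal J(f) in C{s,t} is {t^4, s^2}; counting standard monomials gives mu = 8. Corank 2; j^3 = s^3 is a perfect cube, so E-series; the 5-jet and mu = 8 give E_8.

Type E_{8}, Milnor number mu = 8.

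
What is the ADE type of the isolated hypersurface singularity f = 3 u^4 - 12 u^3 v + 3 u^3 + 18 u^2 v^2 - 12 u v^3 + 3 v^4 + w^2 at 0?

E6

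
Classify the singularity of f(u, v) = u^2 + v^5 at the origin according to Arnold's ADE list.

A_{4}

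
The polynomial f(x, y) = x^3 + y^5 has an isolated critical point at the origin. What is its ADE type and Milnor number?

The Hessian of f at 0 has rank 0. Corank 2; j^3 = x^3 is a perfect cube, so E-series; the 5-jet and mu = 8 give E_8.

Type E_{8}, Milnor number mu = 8.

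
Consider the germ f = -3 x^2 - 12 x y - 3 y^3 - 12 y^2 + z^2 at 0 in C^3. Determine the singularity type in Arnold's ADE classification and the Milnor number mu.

The Hessian of f at 0 has rank 2. Corank 1: A-series; mu = 2 gives A_2.

Type A2, Milnor number mu = 2.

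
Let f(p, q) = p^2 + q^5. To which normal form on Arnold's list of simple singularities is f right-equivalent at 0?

A_{4}

The Hessian of f at 0 has rank 1. Corank 1: A-series; mu = 4 gives A_4.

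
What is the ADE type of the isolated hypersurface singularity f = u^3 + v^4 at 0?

E6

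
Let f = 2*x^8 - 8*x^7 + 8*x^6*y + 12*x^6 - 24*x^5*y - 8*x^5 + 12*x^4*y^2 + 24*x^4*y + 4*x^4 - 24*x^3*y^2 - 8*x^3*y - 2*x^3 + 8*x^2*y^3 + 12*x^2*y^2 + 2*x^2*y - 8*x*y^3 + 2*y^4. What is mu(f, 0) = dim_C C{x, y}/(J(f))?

The Hessian of f at 0 has rank 0. Corank 2; j^3 = -2*x^2*(x - y) has shape L^2 M (L != M), so D-series; mu = 5 gives D_5.

5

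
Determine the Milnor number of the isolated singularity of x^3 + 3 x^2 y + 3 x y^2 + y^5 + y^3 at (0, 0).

The Hessian of f at 0 has rank 0. Corank 2; j^3 = (x + y)^3 is a perfect cube, so E-series; the 5-jet and mu = 8 give E_8.

8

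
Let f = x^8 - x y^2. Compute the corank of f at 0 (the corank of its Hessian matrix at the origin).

2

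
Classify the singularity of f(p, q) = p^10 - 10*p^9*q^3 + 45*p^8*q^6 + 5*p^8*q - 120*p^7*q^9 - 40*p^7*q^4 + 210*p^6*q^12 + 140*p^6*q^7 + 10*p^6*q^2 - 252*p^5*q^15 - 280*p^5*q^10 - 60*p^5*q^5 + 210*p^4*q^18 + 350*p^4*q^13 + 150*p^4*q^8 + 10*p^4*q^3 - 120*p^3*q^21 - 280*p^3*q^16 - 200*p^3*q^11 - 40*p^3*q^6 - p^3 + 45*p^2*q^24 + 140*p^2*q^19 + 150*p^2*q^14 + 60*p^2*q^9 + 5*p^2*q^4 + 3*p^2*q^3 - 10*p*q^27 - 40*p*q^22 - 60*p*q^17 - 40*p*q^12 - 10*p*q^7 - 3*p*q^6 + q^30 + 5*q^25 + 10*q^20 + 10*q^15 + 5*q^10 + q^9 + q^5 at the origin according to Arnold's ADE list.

E_{8}

The Hessian of f at 0 has rank 0. Corank 2; j^3 = -p^3 is a perfect cube, so E-series; the 5-jet and mu = 8 give E_8.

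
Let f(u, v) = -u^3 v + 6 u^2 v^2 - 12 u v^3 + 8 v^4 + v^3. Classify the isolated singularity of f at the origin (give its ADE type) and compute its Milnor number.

Type E_7, Milnor number mu = 7.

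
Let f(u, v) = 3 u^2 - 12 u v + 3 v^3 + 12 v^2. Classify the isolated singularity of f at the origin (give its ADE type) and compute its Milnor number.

Type A2, Milnor number mu = 2.

The Hessian of f at 0 is [[6, -12], [-12, 24]] with rank 1, so corank 1. A Groebner basis of the Jacobian ideal J(f) in C{u,v} is {v^2, u - 2*v}; counting standard monomials gives mu = 2. Corank 1: A-series; mu = 2 gives A_2.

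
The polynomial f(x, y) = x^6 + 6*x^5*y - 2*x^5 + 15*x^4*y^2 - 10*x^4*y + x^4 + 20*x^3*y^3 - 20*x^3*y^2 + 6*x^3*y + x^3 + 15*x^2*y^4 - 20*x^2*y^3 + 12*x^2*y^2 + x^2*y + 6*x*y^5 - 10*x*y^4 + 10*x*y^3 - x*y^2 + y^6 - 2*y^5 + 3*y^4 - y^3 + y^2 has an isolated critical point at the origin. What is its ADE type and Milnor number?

Type A2, Milnor number mu = 2.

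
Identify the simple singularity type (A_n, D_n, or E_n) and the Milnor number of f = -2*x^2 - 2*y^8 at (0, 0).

Type A_{7}, Milnor number mu = 7.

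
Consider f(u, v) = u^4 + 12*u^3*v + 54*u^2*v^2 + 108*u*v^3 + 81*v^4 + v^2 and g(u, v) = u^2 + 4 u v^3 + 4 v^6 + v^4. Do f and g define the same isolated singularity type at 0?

The Hessian of f at 0 has rank 1. Corank 1: A-series; mu = 3 gives A_3. The Hessian of g at 0 has rank 1. Corank 1: A-series; mu = 3 gives A_3. Both have type A_3, hence right-equivalent.

Yes.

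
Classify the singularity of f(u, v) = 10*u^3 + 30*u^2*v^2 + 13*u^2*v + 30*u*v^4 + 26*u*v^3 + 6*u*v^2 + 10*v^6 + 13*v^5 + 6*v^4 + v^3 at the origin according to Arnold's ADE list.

D_4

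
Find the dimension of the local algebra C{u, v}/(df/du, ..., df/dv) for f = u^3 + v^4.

6

The Hessian of f at 0 is [[0, 0], [0, 0]] with rank 0, so corank 2. A Groebner basis of the Jacobian ideal J(f) in C{u,v} is {v^3, u^2}; counting standard monomials gives mu = 6. Corank 2; j^3 = u^3 is a perfect cube, so E-series; the 4-jet and mu = 6 give E_6.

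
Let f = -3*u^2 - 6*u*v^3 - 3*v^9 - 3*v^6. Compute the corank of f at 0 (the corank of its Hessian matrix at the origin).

1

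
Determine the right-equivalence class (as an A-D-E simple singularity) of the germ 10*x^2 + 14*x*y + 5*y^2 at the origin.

A1

The Hessian of f at 0 is [[20, 14], [14, 10]] with rank 2, so corank 0. A Groebner basis of the Jacobian ideal J(f) in C{x,y} is {x, y}; counting standard monomials gives mu = 1. Corank 0: nondegenerate Morse point, so A_1.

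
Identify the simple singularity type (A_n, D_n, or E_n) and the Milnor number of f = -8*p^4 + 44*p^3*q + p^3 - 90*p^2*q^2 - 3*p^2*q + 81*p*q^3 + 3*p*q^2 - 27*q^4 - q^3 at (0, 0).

The Hessian of f at 0 has rank 0. Corank 2; j^3 = (p - q)^3 is a perfect cube, so E-series; the 4-jet and mu = 7 give E_7.

Type E7, Milnor number mu = 7.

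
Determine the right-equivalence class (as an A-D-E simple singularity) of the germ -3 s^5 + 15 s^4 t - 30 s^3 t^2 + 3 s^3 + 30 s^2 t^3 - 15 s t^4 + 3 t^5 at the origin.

E_{8}

The Hessian of f at 0 is [[0, 0], [0, 0]] with rank 0, so corank 2. A Groebner basis of the Jacobian ideal J(f) in C{s,t} is {t^5, s*t^3 - t^4/4, s^2}; counting standard monomials gives mu = 8. Corank 2; j^3 = 3*s^3 is a perfect cube, so E-series; the 5-jet and mu = 8 give E_8.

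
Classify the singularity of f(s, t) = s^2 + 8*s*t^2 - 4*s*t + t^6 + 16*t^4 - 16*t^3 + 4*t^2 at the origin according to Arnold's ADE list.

The Hessian of f at 0 is [[2, -4], [-4, 8]] with rank 1, so corank 1. A Groebner basis of the Jacobian ideal J(f) in C{s,t} is {s^3 + 3*s^2 - 10*s*t - 2*s + 4*t, s^2*t + s^2 - 3*s*t - s/2 + t, s/4 + t^2 - t/2}; counting standard monomials gives mu = 5. Corank 1: A-series; mu = 5 gives A_5.

A_{5}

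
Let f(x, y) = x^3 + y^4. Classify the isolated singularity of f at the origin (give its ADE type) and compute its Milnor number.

Type E6, Milnor number mu = 6.

The Hessian of f at 0 has rank 0. Corank 2; j^3 = x^3 is a perfect cube, so E-series; the 4-jet and mu = 6 give E_6.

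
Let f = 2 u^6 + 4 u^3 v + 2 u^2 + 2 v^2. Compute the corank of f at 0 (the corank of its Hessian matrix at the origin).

0

Hessian at 0 has rank 2.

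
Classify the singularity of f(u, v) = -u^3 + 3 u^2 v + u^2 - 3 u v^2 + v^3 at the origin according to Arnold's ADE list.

A_2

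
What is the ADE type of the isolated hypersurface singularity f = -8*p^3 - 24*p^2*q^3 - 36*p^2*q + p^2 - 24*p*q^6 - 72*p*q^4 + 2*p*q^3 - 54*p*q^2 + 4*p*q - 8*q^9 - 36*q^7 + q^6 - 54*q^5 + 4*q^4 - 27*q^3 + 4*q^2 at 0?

A_2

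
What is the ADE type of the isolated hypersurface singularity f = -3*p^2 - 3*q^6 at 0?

The Hessian of f at 0 is [[-6, 0], [0, 0]] with rank 1, so corank 1. A Groebner basis of the Jacobian ideal J(f) in C{p,q} is {q^5, p}; counting standard monomials gives mu = 5. Corank 1: A-series; mu = 5 gives A_5.

A_{5}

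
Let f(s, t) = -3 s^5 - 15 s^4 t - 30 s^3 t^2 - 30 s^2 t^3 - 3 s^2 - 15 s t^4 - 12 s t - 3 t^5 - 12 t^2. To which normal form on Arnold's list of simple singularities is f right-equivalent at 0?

A_4

The Hessian of f at 0 is [[-6, -12], [-12, -24]] with rank 1, so corank 1. A Groebner basis of the Jacobian ideal J(f) in C{s,t} is {t^4, s + 2*t}; counting standard monomials gives mu = 4. Corank 1: A-series; mu = 4 gives A_4.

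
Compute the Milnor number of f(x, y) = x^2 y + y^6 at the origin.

The Hessian of f at 0 is [[0, 0], [0, 0]] with rank 0, so corank 2. A Groebner basis of the Jacobian ideal J(f) in C{x,y} is {x^2/6 + y^5, x^3, x*y}; counting standard monomials gives mu = 7. Corank 2; j^3 = x^2*y has shape L^2 M (L != M), so D-series; mu = 7 gives D_7.

7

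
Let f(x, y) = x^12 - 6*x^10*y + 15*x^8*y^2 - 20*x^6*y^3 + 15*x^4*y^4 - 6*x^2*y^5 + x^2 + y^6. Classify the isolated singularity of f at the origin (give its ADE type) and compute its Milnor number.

Type A5, Milnor number mu = 5.

The Hessian of f at 0 is [[2, 0], [0, 0]] with rank 1, so corank 1. A Groebner basis of the Jacobian ideal J(f) in C{x,y} is {y^5, x}; counting standard monomials gives mu = 5. Corank 1: A-series; mu = 5 gives A_5.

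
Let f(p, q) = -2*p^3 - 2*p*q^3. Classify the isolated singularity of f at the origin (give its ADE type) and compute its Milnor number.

Type E7, Milnor number mu = 7.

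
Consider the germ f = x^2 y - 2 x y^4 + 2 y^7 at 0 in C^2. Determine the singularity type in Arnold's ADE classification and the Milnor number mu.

The Hessian of f at 0 has rank 0. Corank 2; j^3 = x^2*y has shape L^2 M (L != M), so D-series; mu = 8 gives D_8.

Type D8, Milnor number mu = 8.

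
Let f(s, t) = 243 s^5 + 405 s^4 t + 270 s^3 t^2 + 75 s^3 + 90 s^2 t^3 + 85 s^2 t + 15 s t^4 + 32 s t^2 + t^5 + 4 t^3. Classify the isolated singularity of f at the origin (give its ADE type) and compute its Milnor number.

Type D_6, Milnor number mu = 6.

The Hessian of f at 0 is [[0, 0], [0, 0]] with rank 0, so corank 2. A Groebner basis of the Jacobian ideal J(f) in C{s,t} is {625*s*t/3 + t^4 + 250*t^2/3, s*t^2 + 2*t^3/5, s^2 + 11*s*t/15 + 2*t^2/15}; counting standard monomials gives mu = 6. Corank 2; j^3 = (3*s + t)*(5*s + 2*t)^2 has shape L^2 M (L != M), so D-series; mu = 6 gives D_6.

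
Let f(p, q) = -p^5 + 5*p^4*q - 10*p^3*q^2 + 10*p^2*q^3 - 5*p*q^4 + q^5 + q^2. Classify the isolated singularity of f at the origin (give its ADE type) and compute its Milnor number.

Type A_4, Milnor number mu = 4.

The Hessian of f at 0 is [[0, 0], [0, 2]] with rank 1, so corank 1. A Groebner basis of the Jacobian ideal J(f) in C{p,q} is {p^4, q}; counting standard monomials gives mu = 4. Corank 1: A-series; mu = 4 gives A_4.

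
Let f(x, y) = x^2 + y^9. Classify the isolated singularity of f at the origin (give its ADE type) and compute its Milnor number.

The Hessian of f at 0 has rank 1. Corank 1: A-series; mu = 8 gives A_8.

Type A_{8}, Milnor number mu = 8.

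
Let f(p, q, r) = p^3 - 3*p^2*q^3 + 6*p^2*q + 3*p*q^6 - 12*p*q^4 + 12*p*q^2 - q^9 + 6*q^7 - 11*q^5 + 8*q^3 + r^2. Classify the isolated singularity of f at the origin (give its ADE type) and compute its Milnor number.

Type E8, Milnor number mu = 8.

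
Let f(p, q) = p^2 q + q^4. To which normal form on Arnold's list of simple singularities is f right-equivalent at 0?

D_5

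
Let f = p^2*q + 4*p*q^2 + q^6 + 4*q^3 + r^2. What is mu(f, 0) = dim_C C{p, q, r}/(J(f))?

The Hessian of f at 0 is [[0, 0, 0], [0, 0, 0], [0, 0, 2]] with rank 1, so corank 2. A Groebner basis of the Jacobian ideal J(f) in C{p,q,r} is {p^2/6 + q^5 - 2*q^2/3, p^3 + 8*q^3, p*q + 2*q^2, r}; counting standard monomials gives mu = 7. Corank 2; j^3 = q*(p + 2*q)^2 has shape L^2 M (L != M), so D-series; mu = 7 gives D_7.

7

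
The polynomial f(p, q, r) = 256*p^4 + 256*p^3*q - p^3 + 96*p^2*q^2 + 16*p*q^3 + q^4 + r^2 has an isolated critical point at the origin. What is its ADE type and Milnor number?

Type E6, Milnor number mu = 6.

The Hessian of f at 0 is [[0, 0, 0], [0, 0, 0], [0, 0, 2]] with rank 1, so corank 2. A Groebner basis of the Jacobian ideal J(f) in C{p,q,r} is {q^4, p*q^2 + q^3/12, p^2, r}; counting standard monomials gives mu = 6. Corank 2; j^3 = -p^3 is a perfect cube, so E-series; the 4-jet and mu = 6 give E_6.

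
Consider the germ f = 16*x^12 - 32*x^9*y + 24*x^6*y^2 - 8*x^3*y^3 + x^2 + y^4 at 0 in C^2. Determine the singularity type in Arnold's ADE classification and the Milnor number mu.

Type A3, Milnor number mu = 3.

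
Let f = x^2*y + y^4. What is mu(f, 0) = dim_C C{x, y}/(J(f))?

5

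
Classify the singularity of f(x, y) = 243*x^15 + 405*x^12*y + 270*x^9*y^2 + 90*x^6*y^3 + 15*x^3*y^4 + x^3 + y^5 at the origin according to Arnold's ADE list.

E_8

The Hessian of f at 0 has rank 0. Corank 2; j^3 = x^3 is a perfect cube, so E-series; the 5-jet and mu = 8 give E_8.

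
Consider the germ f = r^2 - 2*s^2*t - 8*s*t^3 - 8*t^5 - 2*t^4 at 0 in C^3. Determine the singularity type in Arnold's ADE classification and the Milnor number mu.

Type D5, Milnor number mu = 5.

The Hessian of f at 0 has rank 1. Corank 2; j^3 = -2*s^2*t has shape L^2 M (L != M), so D-series; mu = 5 gives D_5.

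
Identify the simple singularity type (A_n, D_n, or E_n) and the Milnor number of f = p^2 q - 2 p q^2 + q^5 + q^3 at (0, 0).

Type D6, Milnor number mu = 6.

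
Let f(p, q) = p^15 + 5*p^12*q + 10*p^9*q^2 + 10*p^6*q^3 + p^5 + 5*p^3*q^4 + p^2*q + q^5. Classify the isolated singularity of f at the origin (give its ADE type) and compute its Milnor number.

The Hessian of f at 0 has rank 0. Corank 2; j^3 = p^2*q has shape L^2 M (L != M), so D-series; mu = 6 gives D_6.

Type D_{6}, Milnor number mu = 6.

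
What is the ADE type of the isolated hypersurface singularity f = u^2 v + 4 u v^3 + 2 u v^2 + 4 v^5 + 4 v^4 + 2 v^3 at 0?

The Hessian of f at 0 has rank 0. Corank 2; j^3 = v*(u^2 + 2*u*v + 2*v^2) splits into three distinct lines over C (the quadratic factor has nonzero discriminant), so D_4.

D_4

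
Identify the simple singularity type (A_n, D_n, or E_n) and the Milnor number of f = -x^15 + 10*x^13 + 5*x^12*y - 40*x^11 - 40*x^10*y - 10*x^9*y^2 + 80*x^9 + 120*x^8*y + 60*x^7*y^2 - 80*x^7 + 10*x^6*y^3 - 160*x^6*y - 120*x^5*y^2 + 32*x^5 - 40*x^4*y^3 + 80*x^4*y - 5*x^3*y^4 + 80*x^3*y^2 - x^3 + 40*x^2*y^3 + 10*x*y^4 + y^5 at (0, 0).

The Hessian of f at 0 has rank 0. Corank 2; j^3 = -x^3 is a perfect cube, so E-series; the 5-jet and mu = 8 give E_8.

Type E8, Milnor number mu = 8.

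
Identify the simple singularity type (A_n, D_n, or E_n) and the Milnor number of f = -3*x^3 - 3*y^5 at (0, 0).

The Hessian of f at 0 has rank 0. Corank 2; j^3 = -3*x^3 is a perfect cube, so E-series; the 5-jet and mu = 8 give E_8.

Type E_{8}, Milnor number mu = 8.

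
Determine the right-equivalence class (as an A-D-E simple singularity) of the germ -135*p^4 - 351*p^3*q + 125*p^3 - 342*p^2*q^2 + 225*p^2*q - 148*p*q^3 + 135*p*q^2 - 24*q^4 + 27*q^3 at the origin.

The Hessian of f at 0 has rank 0. Corank 2; j^3 = (5*p + 3*q)^3 is a perfect cube, so E-series; the 4-jet and mu = 7 give E_7.

E_7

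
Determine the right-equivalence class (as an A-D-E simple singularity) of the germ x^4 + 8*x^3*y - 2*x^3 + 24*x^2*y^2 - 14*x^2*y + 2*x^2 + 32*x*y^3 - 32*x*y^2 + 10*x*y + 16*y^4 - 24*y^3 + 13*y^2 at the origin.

A1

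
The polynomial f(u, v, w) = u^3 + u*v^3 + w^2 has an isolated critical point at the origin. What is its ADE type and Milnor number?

Type E7, Milnor number mu = 7.

The Hessian of f at 0 is [[0, 0, 0], [0, 0, 0], [0, 0, 2]] with rank 1, so corank 2. A Groebner basis of the Jacobian ideal J(f) in C{u,v,w} is {u^3, u*v^2, 3*u^2 + v^3, w}; counting standard monomials gives mu = 7. Corank 2; j^3 = u^3 is a perfect cube, so E-series; the 4-jet and mu = 7 give E_7.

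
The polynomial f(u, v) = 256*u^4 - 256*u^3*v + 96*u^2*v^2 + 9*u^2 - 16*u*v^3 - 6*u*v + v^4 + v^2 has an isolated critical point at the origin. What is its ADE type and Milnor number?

Type A3, Milnor number mu = 3.

The Hessian of f at 0 is [[18, -6], [-6, 2]] with rank 1, so corank 1. A Groebner basis of the Jacobian ideal J(f) in C{u,v} is {v^3, u - v/3}; counting standard monomials gives mu = 3. Corank 1: A-series; mu = 3 gives A_3.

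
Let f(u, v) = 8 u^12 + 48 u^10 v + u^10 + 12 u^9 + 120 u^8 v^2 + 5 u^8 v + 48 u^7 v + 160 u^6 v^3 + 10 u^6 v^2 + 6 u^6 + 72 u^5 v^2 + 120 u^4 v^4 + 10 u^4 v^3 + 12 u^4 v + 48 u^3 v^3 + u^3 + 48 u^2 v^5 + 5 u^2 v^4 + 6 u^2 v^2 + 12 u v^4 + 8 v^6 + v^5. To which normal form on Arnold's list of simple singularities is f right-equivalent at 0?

The Hessian of f at 0 is [[0, 0], [0, 0]] with rank 0, so corank 2. A Groebner basis of the Jacobian ideal J(f) in C{u,v} is {v^4, u^3, u^2/4 + u*v^2}; counting standard monomials gives mu = 8. Corank 2; j^3 = u^3 is a perfect cube, so E-series; the 5-jet and mu = 8 give E_8.

E_{8}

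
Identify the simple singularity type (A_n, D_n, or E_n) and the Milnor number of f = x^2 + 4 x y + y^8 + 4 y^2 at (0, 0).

Type A7, Milnor number mu = 7.

The Hessian of f at 0 has rank 1. Corank 1: A-series; mu = 7 gives A_7.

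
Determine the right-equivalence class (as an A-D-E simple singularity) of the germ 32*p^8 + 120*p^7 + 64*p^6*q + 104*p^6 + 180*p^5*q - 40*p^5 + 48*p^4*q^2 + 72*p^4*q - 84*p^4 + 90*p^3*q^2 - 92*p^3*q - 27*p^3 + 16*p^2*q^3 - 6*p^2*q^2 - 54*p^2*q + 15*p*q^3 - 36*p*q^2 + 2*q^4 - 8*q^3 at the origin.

The Hessian of f at 0 is [[0, 0], [0, 0]] with rank 0, so corank 2. A Groebner basis of the Jacobian ideal J(f) in C{p,q} is {-19683*p^2/7124 - 6561*p*q/1781 + q^4 - 27*q^3/7124 - 2187*q^2/1781, p^3 + 7965*p^2/3562 + 5310*p*q/1781 + 3199*q^3/10686 + 1770*q^2/1781, p^2*q - 15957*p^2/7124 - 5319*p*q/1781 - 28693*q^3/64116 - 1773*q^2/1781, 2997*p^2/1781 + p*q^2 + 3996*p*q/1781 + 10723*q^3/16029 + 1332*q^2/1781}; counting standard monomials gives mu = 7. Corank 2; j^3 = -(3*p + 2*q)^3 is a perfect cube, so E-series; the 4-jet and mu = 7 give E_7.

E_7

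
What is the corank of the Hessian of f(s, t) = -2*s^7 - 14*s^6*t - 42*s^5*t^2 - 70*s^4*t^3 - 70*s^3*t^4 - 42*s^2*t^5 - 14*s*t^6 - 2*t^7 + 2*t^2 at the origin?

Hessian at 0 has rank 1.

1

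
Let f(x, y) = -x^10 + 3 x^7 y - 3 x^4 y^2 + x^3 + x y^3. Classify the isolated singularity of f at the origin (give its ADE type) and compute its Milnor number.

Type E_7, Milnor number mu = 7.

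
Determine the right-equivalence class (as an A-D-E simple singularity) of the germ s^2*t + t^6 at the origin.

D_{7}

The Hessian of f at 0 has rank 0. Corank 2; j^3 = s^2*t has shape L^2 M (L != M), so D-series; mu = 7 gives D_7.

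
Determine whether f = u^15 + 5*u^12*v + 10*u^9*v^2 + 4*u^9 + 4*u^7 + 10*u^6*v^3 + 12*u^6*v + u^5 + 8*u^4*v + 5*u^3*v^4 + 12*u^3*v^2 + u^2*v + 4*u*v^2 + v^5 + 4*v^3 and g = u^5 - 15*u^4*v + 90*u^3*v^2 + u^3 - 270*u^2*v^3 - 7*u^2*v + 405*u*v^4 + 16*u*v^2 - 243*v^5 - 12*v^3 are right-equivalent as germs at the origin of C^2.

Yes.

The Hessian of f at 0 is [[0, 0], [0, 0]] with rank 0, so corank 2. A Groebner basis of the Jacobian ideal J(f) in C{u,v} is {-u*v/16 + v^4 - v^2/8, u*v^2 + 2*v^3, u^2 + 69*u*v/16 + 37*v^2/8}; counting standard monomials gives mu = 6. Corank 2; j^3 = v*(u + 2*v)^2 has shape L^2 M (L != M), so D-series; mu = 6 gives D_6. The Hessian of g at 0 is [[0, 0], [0, 0]] with rank 0, so corank 2. A Groebner basis of the Jacobian ideal J(g) in C{u,v} is {u*v/5 + v^4 - 2*v^2/5, u*v^2 - 2*v^3, u^2 - 5*u*v + 6*v^2}; counting standard monomials gives mu = 6. Corank 2; j^3 = (u - 3*v)*(u - 2*v)^2 has shape L^2 M (L != M), so D-series; mu = 6 gives D_6. Both have type D_6, hence right-equivalent.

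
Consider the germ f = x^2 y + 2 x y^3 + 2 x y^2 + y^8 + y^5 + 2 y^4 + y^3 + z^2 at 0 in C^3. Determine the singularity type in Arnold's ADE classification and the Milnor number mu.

The Hessian of f at 0 has rank 1. Corank 2; j^3 = y*(x + y)^2 has shape L^2 M (L != M), so D-series; mu = 9 gives D_9.

Type D_{9}, Milnor number mu = 9.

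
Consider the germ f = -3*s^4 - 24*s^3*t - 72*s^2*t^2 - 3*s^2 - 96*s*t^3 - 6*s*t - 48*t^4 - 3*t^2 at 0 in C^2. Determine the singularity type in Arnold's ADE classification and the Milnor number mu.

Type A_{3}, Milnor number mu = 3.

The Hessian of f at 0 has rank 1. Corank 1: A-series; mu = 3 gives A_3.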